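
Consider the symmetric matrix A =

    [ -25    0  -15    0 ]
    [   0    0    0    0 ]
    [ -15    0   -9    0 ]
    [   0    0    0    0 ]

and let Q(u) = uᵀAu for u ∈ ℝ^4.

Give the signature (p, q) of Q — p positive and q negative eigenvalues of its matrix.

Applying the same elementary operations to the rows and columns of A produces a congruent diagonal matrix with entries -25, 0, 0, 0.
So there are 1 negative, 3 zero pivots.

(0, 1)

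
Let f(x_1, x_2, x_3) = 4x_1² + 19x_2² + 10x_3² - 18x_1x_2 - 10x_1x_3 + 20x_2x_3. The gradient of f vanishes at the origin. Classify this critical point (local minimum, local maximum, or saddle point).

saddle point

The Hessian at the origin is H = [[8, -18, -10], [-18, 38, 20], [-10, 20, 20]].
Symmetric row and column elimination reduces H to a congruent diagonal form with pivots 8, -5/2, 10.
So there are 2 positive, 1 negative pivots.
H is indefinite, so the origin is a saddle point.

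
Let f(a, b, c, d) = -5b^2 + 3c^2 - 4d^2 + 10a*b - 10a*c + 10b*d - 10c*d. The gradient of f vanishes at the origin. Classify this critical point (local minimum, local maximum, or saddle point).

saddle point

The Hessian at the origin is H = [[0, 10, -10, 0], [10, -10, 0, 10], [-10, 0, 6, -10], [0, 10, -10, -8]].
H is indefinite, so the origin is a saddle point.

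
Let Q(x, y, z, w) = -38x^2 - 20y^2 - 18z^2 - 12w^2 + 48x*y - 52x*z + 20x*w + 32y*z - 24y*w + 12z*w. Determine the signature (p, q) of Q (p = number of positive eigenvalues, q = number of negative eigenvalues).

The symmetric matrix is A = [[-38, 24, -26, 10], [24, -20, 16, -12], [-26, 16, -18, 6], [10, -12, 6, -12]].
Applying the same elementary operations to the rows and columns of A produces a congruent diagonal matrix with entries -38, -92/19, -4/23, -2.
Counting signs: 4 negative.

(0, 4)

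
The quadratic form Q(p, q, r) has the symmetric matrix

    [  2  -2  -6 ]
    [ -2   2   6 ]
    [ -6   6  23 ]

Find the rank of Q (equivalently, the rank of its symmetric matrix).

2

Row-reducing A symmetrically gives the diagonal entries 2, 0, 5.
That gives 2 positive, 1 zero pivots.
The rank is the number of nonzero pivots: 2.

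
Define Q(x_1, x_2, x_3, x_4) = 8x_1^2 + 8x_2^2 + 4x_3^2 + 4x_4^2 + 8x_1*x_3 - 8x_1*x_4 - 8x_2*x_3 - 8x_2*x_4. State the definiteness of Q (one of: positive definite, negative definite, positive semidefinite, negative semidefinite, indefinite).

positive semidefinite

The symmetric matrix is A = [[8, 0, 4, -4], [0, 8, -4, -4], [4, -4, 4, 0], [-4, -4, 0, 4]].
Symmetric row and column elimination reduces A to a congruent diagonal form with pivots 8, 8, 0, 0.
That gives 2 positive, 2 zero pivots.
Hence Q is positive semidefinite.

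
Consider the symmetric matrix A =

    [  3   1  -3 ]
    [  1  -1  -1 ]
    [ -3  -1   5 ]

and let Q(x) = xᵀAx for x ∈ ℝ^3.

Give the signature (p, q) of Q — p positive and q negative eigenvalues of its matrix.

(2, 1)

Applying the same elementary operations to the rows and columns of A produces a congruent diagonal matrix with entries 3, -4/3, 2.
So there are 2 positive, 1 negative pivots.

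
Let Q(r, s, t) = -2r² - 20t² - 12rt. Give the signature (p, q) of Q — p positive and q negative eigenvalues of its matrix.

(0, 2)

Write A = [[-2, 0, -6], [0, 0, 0], [-6, 0, -20]].
Congruent diagonalization of A (simultaneous row and column reduction) yields pivots -2, 0, -2.
Counting signs: 2 negative, 1 zero.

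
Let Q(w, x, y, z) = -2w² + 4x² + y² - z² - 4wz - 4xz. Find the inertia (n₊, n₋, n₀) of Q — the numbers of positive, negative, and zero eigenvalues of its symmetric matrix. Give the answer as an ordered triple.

(2, 1, 1)

The symmetric matrix is A = [[-2, 0, 0, -2], [0, 4, 0, -2], [0, 0, 1, 0], [-2, -2, 0, -1]].
Congruent diagonalization of A (simultaneous row and column reduction) yields pivots -2, 4, 1, 0.
Counting signs: 2 positive, 1 negative, 1 zero.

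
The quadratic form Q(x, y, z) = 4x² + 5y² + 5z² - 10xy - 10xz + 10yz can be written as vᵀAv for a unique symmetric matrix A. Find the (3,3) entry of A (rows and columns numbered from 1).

5

The coefficient of z² in Q is 5, and that is exactly A[3,3].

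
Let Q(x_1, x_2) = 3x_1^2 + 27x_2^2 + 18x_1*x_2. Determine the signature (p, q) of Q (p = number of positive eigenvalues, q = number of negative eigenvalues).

The symmetric matrix is A = [[3, 9], [9, 27]].
Row-reducing A symmetrically gives the diagonal entries 3, 0.
So there are 1 positive, 1 zero pivots.

(1, 0)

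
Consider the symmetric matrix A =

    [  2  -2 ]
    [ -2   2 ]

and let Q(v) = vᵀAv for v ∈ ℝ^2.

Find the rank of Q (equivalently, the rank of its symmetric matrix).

1

Congruent diagonalization of A (simultaneous row and column reduction) yields pivots 2, 0.
Counting signs: 1 positive, 1 zero.
The rank is the number of nonzero pivots: 1.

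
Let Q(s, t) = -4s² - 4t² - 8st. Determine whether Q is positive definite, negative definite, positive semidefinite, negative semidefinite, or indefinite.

The symmetric matrix of Q is [[-4, -4], [-4, -4]].
For the 2×2 matrix [[-4, -4], [-4, -4]]: det = -4·-4 − (-4)² = 0, trace = -8.
det = 0 so one eigenvalue is zero; the form is semidefinite with the sign of the trace.

negative semidefinite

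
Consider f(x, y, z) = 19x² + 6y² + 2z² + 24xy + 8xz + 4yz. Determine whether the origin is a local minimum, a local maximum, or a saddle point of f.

saddle point

The Hessian at the origin is H = [[38, 24, 8], [24, 12, 4], [8, 4, 4]].
An LDLᵀ factorisation of H has diagonal entries 38, -60/19, 8/3.
Counting signs: 2 positive, 1 negative.
H is indefinite, so the origin is a saddle point.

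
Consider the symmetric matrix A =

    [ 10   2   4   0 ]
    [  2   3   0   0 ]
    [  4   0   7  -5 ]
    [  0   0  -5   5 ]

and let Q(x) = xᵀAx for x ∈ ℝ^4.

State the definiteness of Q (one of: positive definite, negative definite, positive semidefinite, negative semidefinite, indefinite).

positive definite

Leading principal minors: Δ_1 = 10, Δ_2 = 26, Δ_3 = 134, Δ_4 = 20.
All leading principal minors are positive, so by Sylvester's criterion Q is positive definite.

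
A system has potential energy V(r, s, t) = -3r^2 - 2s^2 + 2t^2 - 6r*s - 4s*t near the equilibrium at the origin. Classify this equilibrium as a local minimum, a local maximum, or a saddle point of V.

The Hessian at the origin is H = [[-6, -6, 0], [-6, -4, -4], [0, -4, 4]].
Congruent diagonalization of H (simultaneous row and column reduction) yields pivots -6, 2, -4.
So there are 1 positive, 2 negative pivots.
H is indefinite, so the origin is a saddle point.

saddle point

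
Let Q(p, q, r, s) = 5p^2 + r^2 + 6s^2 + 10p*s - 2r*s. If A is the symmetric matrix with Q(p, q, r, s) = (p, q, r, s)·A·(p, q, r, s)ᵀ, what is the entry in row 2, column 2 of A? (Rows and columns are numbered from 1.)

0

The coefficient of q^2 in Q is 0, and that is exactly A[2,2].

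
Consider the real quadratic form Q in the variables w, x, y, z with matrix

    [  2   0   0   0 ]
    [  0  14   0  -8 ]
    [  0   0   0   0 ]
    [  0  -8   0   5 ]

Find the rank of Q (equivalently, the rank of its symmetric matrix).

Row-reducing A symmetrically gives the diagonal entries 2, 14, 0, 3/7.
Counting signs: 3 positive, 1 zero.
The rank is the number of nonzero pivots: 3.

3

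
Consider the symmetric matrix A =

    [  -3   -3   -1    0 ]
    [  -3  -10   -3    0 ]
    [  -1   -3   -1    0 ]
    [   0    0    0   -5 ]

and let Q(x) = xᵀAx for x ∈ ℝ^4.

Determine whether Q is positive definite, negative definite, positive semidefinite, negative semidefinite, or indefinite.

negative definite

Leading principal minors: Δ_1 = -3, Δ_2 = 21, Δ_3 = -2, Δ_4 = 10.
The signs alternate starting with Δ_1 < 0, so by Sylvester's criterion Q is negative definite.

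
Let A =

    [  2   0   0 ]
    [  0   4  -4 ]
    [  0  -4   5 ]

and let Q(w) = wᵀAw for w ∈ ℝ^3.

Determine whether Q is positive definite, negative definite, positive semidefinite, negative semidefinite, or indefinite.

positive definite

Symmetric row and column elimination reduces A to a congruent diagonal form with pivots 2, 4, 1.
That gives 3 positive pivots.
Hence Q is positive definite.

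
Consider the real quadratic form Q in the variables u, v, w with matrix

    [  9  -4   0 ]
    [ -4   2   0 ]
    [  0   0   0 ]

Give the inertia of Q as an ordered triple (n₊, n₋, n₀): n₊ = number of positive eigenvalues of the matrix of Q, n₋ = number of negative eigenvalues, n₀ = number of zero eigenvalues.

Congruent diagonalization of A (simultaneous row and column reduction) yields pivots 9, 2/9, 0.
That gives 2 positive, 1 zero pivots.

(2, 0, 1)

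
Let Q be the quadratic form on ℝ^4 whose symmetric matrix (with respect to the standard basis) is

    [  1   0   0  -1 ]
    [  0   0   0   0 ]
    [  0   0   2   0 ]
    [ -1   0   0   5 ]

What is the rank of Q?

3

Row-reducing A symmetrically gives the diagonal entries 1, 0, 2, 4.
That gives 3 positive, 1 zero pivots.
The rank is the number of nonzero pivots: 3.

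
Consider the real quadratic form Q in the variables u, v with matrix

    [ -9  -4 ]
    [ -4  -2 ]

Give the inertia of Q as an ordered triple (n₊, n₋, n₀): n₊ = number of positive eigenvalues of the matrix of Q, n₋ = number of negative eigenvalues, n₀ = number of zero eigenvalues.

Symmetric row and column elimination reduces A to a congruent diagonal form with pivots -9, -2/9.
Counting signs: 2 negative.

(0, 2, 0)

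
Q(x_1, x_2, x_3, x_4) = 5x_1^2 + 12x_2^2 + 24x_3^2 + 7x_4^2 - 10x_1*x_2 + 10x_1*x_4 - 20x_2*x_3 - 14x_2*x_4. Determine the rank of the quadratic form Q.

The associated matrix is A = [[5, -5, 0, 5], [-5, 12, -10, -7], [0, -10, 24, 0], [5, -7, 0, 7]].
An LDLᵀ factorisation of A has diagonal entries 5, 7, 68/7, 10/17.
So there are 4 positive pivots.
The rank is the number of nonzero pivots: 4.

4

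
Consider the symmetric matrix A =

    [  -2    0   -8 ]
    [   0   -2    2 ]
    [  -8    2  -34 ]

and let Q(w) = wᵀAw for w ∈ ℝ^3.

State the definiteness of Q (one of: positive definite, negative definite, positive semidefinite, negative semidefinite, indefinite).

Congruent diagonalization of A (simultaneous row and column reduction) yields pivots -2, -2, 0.
That gives 2 negative, 1 zero pivots.
Hence Q is negative semidefinite.

negative semidefinite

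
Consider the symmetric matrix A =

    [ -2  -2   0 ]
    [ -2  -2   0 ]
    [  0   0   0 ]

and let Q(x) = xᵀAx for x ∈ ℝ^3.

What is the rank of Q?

1

Row-reducing A symmetrically gives the diagonal entries -2, 0, 0.
That gives 1 negative, 2 zero pivots.
The rank is the number of nonzero pivots: 1.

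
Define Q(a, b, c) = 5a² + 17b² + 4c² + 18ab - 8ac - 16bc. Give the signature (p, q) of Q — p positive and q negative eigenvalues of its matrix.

(2, 0)

The associated matrix is A = [[5, 9, -4], [9, 17, -8], [-4, -8, 4]].
Row-reducing A symmetrically gives the diagonal entries 5, 4/5, 0.
That gives 2 positive, 1 zero pivots.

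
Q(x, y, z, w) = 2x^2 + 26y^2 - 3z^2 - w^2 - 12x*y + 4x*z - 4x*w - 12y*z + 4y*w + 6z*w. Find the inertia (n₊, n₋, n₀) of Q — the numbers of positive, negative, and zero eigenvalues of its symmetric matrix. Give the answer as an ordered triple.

(2, 1, 1)

The associated matrix is A = [[2, -6, 2, -2], [-6, 26, -6, 2], [2, -6, -3, 3], [-2, 2, 3, -1]].
Row-reducing A symmetrically gives the diagonal entries 2, 8, -5, 0.
So there are 2 positive, 1 negative, 1 zero pivots.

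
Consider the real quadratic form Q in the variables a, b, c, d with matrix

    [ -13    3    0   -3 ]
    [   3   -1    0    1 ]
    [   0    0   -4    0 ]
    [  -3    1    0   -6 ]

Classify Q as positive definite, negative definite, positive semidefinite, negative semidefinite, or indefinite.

negative definite

Congruent diagonalization of A (simultaneous row and column reduction) yields pivots -13, -4/13, -4, -5.
That gives 4 negative pivots.
Hence Q is negative definite.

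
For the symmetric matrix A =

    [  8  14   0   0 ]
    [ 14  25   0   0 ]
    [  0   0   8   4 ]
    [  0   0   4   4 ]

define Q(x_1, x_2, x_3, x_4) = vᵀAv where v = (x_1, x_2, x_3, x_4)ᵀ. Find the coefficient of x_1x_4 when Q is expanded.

0

The coefficient of x_1x_4 is A[1,4] + A[4,1] = 2·0 = 0.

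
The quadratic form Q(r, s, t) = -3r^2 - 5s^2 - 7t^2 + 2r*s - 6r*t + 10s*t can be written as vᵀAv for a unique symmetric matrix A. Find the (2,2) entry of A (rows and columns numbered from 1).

-5

The coefficient of s^2 in Q is -5, and that is exactly A[2,2].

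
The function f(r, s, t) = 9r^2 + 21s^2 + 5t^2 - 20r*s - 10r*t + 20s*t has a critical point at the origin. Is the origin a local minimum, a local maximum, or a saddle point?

local minimum

The Hessian at the origin is H = [[18, -20, -10], [-20, 42, 20], [-10, 20, 10]].
An LDLᵀ factorisation of H has diagonal entries 18, 178/9, 40/89.
So there are 3 positive pivots.
H is positive definite, so the origin is a strict local minimum.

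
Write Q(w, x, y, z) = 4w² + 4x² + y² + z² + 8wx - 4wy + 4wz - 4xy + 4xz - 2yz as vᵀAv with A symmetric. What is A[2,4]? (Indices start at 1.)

2

The coefficient of x·z in Q is 4. For a symmetric A this equals A[2,4] + A[4,2] = 2·A[2,4].
So A[2,4] = 4/2 = 2.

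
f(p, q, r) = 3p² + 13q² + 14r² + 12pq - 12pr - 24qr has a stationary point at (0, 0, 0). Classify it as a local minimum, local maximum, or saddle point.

The Hessian at the origin is H = [[6, 12, -12], [12, 26, -24], [-12, -24, 28]].
Applying the same elementary operations to the rows and columns of H produces a congruent diagonal matrix with entries 6, 2, 4.
So there are 3 positive pivots.
H is positive definite, so the origin is a strict local minimum.

local minimum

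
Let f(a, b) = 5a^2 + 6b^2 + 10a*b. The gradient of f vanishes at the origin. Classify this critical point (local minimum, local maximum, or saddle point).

local minimum

The Hessian at the origin is H = [[10, 10], [10, 12]].
det H = 10·12 − (10)² = 20 > 0 and H[1,1] = 10 > 0, so H is positive definite.
Therefore the origin is a local minimum.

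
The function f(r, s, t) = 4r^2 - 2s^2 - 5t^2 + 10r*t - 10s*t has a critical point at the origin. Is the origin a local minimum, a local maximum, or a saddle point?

The Hessian at the origin is H = [[8, 0, 10], [0, -4, -10], [10, -10, -10]].
An LDLᵀ factorisation of H has diagonal entries 8, -4, 5/2.
Counting signs: 2 positive, 1 negative.
H is indefinite, so the origin is a saddle point.

saddle point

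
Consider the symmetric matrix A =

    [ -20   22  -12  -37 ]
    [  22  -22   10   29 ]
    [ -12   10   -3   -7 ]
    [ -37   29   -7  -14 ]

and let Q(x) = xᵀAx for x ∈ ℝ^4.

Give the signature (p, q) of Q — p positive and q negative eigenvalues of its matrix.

Symmetric row and column elimination reduces A to a congruent diagonal form with pivots -20, 11/5, -5/11, -1/2.
That gives 1 positive, 3 negative pivots.

(1, 3)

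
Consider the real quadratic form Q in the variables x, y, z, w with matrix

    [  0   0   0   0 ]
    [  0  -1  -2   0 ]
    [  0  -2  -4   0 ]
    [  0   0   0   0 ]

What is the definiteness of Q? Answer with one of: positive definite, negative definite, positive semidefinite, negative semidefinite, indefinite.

Row-reducing A symmetrically gives the diagonal entries 0, -1, 0, 0.
So there are 1 negative, 3 zero pivots.
Hence Q is negative semidefinite.

negative semidefinite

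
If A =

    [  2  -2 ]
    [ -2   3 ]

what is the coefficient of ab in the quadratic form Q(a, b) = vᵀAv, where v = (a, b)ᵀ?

The coefficient of ab is A[1,2] + A[2,1] = 2·(-2) = -4.

-4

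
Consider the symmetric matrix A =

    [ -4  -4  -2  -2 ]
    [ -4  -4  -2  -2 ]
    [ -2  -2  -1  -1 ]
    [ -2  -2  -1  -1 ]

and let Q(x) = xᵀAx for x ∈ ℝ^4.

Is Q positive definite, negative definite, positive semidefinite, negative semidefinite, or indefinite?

Symmetric row and column elimination reduces A to a congruent diagonal form with pivots -4, 0, 0, 0.
That gives 1 negative, 3 zero pivots.
Hence Q is negative semidefinite.

negative semidefinite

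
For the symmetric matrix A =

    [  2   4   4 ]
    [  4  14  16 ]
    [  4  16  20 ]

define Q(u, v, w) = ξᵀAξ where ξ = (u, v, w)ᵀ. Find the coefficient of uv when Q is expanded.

The coefficient of uv is A[1,2] + A[2,1] = 2·4 = 8.

8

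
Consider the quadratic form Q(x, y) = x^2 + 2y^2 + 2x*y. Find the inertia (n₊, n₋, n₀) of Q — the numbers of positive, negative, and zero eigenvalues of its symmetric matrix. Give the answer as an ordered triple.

(2, 0, 0)

Write A = [[1, 1], [1, 2]].
Row-reducing A symmetrically gives the diagonal entries 1, 1.
Counting signs: 2 positive.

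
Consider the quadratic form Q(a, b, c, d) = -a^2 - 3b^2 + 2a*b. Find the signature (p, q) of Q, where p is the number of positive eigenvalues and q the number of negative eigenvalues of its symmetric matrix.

Write A = [[-1, 1, 0, 0], [1, -3, 0, 0], [0, 0, 0, 0], [0, 0, 0, 0]].
Symmetric row and column elimination reduces A to a congruent diagonal form with pivots -1, -2, 0, 0.
So there are 2 negative, 2 zero pivots.

(0, 2)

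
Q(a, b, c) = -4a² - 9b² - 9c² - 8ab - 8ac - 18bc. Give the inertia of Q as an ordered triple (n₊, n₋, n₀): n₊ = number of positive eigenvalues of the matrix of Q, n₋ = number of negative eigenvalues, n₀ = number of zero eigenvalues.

(0, 2, 1)

Write A = [[-4, -4, -4], [-4, -9, -9], [-4, -9, -9]].
Symmetric row and column elimination reduces A to a congruent diagonal form with pivots -4, -5, 0.
Counting signs: 2 negative, 1 zero.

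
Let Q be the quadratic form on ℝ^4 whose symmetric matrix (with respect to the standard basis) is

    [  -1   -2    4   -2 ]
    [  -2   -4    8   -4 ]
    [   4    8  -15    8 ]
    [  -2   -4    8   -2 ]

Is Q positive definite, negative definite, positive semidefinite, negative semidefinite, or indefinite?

Symmetric row and column elimination reduces A to a congruent diagonal form with pivots -1, 0, 1, 2.
That gives 2 positive, 1 negative, 1 zero pivots.
Hence Q is indefinite.

indefinite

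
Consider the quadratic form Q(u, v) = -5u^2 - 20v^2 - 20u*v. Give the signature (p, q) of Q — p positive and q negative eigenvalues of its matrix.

(0, 1)

The symmetric matrix is A = [[-5, -10], [-10, -20]].
Congruent diagonalization of A (simultaneous row and column reduction) yields pivots -5, 0.
That gives 1 negative, 1 zero pivots.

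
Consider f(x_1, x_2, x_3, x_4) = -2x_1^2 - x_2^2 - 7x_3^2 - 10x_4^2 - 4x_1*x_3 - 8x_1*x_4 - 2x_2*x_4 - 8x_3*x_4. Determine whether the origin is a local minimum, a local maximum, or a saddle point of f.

The Hessian at the origin is H = [[-4, 0, -4, -8], [0, -2, 0, -2], [-4, 0, -14, -8], [-8, -2, -8, -20]].
Symmetric row and column elimination reduces H to a congruent diagonal form with pivots -4, -2, -10, -2.
So there are 4 negative pivots.
H is negative definite, so the origin is a strict local maximum.

local maximum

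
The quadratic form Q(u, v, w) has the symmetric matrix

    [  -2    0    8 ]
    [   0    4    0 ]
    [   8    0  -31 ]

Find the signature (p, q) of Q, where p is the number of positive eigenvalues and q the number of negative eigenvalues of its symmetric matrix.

(2, 1)

Symmetric row and column elimination reduces A to a congruent diagonal form with pivots -2, 4, 1.
That gives 2 positive, 1 negative pivots.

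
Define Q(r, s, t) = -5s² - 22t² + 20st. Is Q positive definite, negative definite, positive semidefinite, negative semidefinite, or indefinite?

The associated matrix is A = [[0, 0, 0], [0, -5, 10], [0, 10, -22]].
Congruent diagonalization of A (simultaneous row and column reduction) yields pivots 0, -5, -2.
That gives 2 negative, 1 zero pivots.
Hence Q is negative semidefinite.

negative semidefinite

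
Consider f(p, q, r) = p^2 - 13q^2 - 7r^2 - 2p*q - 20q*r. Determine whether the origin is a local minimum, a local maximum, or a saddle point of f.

The Hessian at the origin is H = [[2, -2, 0], [-2, -26, -20], [0, -20, -14]].
Row-reducing H symmetrically gives the diagonal entries 2, -28, 2/7.
That gives 2 positive, 1 negative pivots.
H is indefinite, so the origin is a saddle point.

saddle point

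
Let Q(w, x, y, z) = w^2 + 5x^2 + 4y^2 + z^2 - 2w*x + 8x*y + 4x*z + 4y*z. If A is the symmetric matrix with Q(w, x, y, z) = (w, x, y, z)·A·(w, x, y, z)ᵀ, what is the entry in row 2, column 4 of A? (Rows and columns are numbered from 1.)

The coefficient of x·z in Q is 4. For a symmetric A this equals A[2,4] + A[4,2] = 2·A[2,4].
So A[2,4] = 4/2 = 2.

2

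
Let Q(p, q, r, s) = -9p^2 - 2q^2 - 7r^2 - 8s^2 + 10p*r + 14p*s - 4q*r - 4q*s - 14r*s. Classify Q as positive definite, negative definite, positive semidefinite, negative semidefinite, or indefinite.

negative semidefinite

Write A = [[-9, 0, 5, 7], [0, -2, -2, -2], [5, -2, -7, -7], [7, -2, -7, -8]].
Symmetric row and column elimination reduces A to a congruent diagonal form with pivots -9, -2, -20/9, 0.
Counting signs: 3 negative, 1 zero.
Hence Q is negative semidefinite.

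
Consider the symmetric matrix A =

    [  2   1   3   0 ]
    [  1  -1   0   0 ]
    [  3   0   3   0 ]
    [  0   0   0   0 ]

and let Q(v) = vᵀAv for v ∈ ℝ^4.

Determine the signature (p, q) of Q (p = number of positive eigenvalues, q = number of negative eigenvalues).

(1, 1)

Congruent diagonalization of A (simultaneous row and column reduction) yields pivots 2, -3/2, 0, 0.
So there are 1 positive, 1 negative, 2 zero pivots.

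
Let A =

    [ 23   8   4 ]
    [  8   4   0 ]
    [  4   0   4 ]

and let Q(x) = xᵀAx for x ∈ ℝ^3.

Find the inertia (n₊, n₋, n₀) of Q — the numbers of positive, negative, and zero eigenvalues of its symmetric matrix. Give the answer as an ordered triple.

Symmetric row and column elimination reduces A to a congruent diagonal form with pivots 23, 28/23, 12/7.
That gives 3 positive pivots.

(3, 0, 0)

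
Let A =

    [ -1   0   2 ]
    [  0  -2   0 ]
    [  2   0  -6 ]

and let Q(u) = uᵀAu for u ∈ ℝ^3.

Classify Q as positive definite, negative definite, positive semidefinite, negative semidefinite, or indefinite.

negative definite

Applying the same elementary operations to the rows and columns of A produces a congruent diagonal matrix with entries -1, -2, -2.
Counting signs: 3 negative.
Hence Q is negative definite.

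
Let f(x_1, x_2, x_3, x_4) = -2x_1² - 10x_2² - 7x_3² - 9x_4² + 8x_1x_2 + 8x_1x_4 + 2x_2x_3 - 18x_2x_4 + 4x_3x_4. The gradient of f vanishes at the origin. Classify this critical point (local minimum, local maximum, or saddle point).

local maximum

The Hessian at the origin is H = [[-4, 8, 0, 8], [8, -20, 2, -18], [0, 2, -14, 4], [8, -18, 4, -18]].
Congruent diagonalization of H (simultaneous row and column reduction) yields pivots -4, -4, -13, -4/13.
So there are 4 negative pivots.
H is negative definite, so the origin is a strict local maximum.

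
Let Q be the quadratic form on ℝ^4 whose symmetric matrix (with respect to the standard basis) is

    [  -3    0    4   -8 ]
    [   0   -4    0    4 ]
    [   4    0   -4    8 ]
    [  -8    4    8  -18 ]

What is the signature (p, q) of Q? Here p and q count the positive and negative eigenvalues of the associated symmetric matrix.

Congruent diagonalization of A (simultaneous row and column reduction) yields pivots -3, -4, 4/3, 2.
Counting signs: 2 positive, 2 negative.

(2, 2)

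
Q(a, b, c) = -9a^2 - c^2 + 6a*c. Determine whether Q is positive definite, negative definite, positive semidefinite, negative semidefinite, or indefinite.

The associated matrix is A = [[-9, 0, 3], [0, 0, 0], [3, 0, -1]].
Row-reducing A symmetrically gives the diagonal entries -9, 0, 0.
That gives 1 negative, 2 zero pivots.
Hence Q is negative semidefinite.

negative semidefinite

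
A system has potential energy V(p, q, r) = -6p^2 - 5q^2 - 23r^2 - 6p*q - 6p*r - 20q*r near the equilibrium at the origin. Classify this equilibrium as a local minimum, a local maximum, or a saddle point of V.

local maximum

The Hessian at the origin is H = [[-12, -6, -6], [-6, -10, -20], [-6, -20, -46]].
Congruent diagonalization of H (simultaneous row and column reduction) yields pivots -12, -7, -12/7.
So there are 3 negative pivots.
H is negative definite, so the origin is a strict local maximum.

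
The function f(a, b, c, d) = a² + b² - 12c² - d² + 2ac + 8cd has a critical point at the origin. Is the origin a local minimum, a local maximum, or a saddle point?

saddle point

The Hessian at the origin is H = [[2, 0, 2, 0], [0, 2, 0, 0], [2, 0, -24, 8], [0, 0, 8, -2]].
Symmetric row and column elimination reduces H to a congruent diagonal form with pivots 2, 2, -26, 6/13.
So there are 3 positive, 1 negative pivots.
H is indefinite, so the origin is a saddle point.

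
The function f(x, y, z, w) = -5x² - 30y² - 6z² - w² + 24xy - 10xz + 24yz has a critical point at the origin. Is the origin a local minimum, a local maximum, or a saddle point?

The Hessian at the origin is H = [[-10, 24, -10, 0], [24, -60, 24, 0], [-10, 24, -12, 0], [0, 0, 0, -2]].
Row-reducing H symmetrically gives the diagonal entries -10, -12/5, -2, -2.
So there are 4 negative pivots.
H is negative definite, so the origin is a strict local maximum.

local maximum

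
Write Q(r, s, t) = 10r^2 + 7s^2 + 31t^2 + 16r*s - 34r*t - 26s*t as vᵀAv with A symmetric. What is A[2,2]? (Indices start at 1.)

The coefficient of s^2 in Q is 7, and that is exactly A[2,2].

7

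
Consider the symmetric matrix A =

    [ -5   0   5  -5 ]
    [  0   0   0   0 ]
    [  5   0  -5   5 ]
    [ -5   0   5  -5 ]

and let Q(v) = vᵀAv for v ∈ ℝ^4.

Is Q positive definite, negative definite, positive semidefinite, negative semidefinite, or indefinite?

Applying the same elementary operations to the rows and columns of A produces a congruent diagonal matrix with entries -5, 0, 0, 0.
So there are 1 negative, 3 zero pivots.
Hence Q is negative semidefinite.

negative semidefinite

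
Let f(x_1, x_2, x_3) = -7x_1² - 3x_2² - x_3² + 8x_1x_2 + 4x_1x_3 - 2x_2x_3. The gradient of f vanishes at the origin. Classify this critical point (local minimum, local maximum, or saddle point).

The Hessian at the origin is H = [[-14, 8, 4], [8, -6, -2], [4, -2, -2]].
Congruent diagonalization of H (simultaneous row and column reduction) yields pivots -14, -10/7, -4/5.
Counting signs: 3 negative.
H is negative definite, so the origin is a strict local maximum.

local maximum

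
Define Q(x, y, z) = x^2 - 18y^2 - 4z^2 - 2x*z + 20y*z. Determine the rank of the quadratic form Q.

3

The associated matrix is A = [[1, 0, -1], [0, -18, 10], [-1, 10, -4]].
Symmetric row and column elimination reduces A to a congruent diagonal form with pivots 1, -18, 5/9.
That gives 2 positive, 1 negative pivots.
The rank is the number of nonzero pivots: 3.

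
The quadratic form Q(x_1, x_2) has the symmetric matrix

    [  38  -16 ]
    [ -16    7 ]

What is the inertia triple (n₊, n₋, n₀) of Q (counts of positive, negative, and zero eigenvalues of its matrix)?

Congruent diagonalization of A (simultaneous row and column reduction) yields pivots 38, 5/19.
That gives 2 positive pivots.

(2, 0, 0)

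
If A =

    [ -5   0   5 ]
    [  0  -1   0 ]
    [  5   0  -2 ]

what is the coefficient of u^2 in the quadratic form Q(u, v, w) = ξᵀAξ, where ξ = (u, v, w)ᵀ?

-5

The coefficient of u^2 is the diagonal entry A[1,1] = -5.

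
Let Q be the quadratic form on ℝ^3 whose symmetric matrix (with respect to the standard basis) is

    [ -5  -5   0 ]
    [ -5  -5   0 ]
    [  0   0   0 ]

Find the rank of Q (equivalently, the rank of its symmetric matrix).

1

Row-reducing A symmetrically gives the diagonal entries -5, 0, 0.
Counting signs: 1 negative, 2 zero.
The rank is the number of nonzero pivots: 1.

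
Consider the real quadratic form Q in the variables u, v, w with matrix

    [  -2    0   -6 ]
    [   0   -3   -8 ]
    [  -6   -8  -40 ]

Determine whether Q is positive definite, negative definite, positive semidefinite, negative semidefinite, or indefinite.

negative definite

Leading principal minors: Δ_1 = -2, Δ_2 = 6, Δ_3 = -4.
The signs alternate starting with Δ_1 < 0, so by Sylvester's criterion Q is negative definite.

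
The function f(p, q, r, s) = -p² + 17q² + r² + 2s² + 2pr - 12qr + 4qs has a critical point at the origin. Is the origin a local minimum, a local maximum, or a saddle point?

saddle point

The Hessian at the origin is H = [[-2, 0, 2, 0], [0, 34, -12, 4], [2, -12, 2, 0], [0, 4, 0, 4]].
An LDLᵀ factorisation of H has diagonal entries -2, 34, -4/17, 12.
That gives 2 positive, 2 negative pivots.
H is indefinite, so the origin is a saddle point.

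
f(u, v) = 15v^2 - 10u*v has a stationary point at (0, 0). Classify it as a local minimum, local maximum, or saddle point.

The Hessian at the origin is H = [[0, -10], [-10, 30]].
det H = 0·30 − (-10)² = -100 < 0, so H is indefinite.
Therefore the origin is a saddle point.

saddle point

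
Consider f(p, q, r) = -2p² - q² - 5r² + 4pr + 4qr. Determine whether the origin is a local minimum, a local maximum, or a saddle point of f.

saddle point

The Hessian at the origin is H = [[-4, 0, 4], [0, -2, 4], [4, 4, -10]].
Applying the same elementary operations to the rows and columns of H produces a congruent diagonal matrix with entries -4, -2, 2.
That gives 1 positive, 2 negative pivots.
H is indefinite, so the origin is a saddle point.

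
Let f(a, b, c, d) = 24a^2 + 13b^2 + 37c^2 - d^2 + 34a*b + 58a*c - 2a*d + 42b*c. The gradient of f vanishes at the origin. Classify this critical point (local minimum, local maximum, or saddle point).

The Hessian at the origin is H = [[48, 34, 58, -2], [34, 26, 42, 0], [58, 42, 74, 0], [-2, 0, 0, -2]].
Congruent diagonalization of H (simultaneous row and column reduction) yields pivots 48, 23/12, 80/23, -4.
So there are 3 positive, 1 negative pivots.
H is indefinite, so the origin is a saddle point.

saddle point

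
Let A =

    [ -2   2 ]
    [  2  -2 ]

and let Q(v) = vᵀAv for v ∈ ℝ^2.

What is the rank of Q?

1

Congruent diagonalization of A (simultaneous row and column reduction) yields pivots -2, 0.
That gives 1 negative, 1 zero pivots.
The rank is the number of nonzero pivots: 1.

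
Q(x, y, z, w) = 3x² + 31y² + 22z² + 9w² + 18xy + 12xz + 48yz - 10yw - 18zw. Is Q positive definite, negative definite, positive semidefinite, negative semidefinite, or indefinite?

positive definite

The symmetric matrix of Q is A = [[3, 9, 6, 0], [9, 31, 24, -5], [6, 24, 22, -9], [0, -5, -9, 9]].
Leading principal minors: Δ_1 = 3, Δ_2 = 12, Δ_3 = 12, Δ_4 = 6.
All leading principal minors are positive, so by Sylvester's criterion Q is positive definite.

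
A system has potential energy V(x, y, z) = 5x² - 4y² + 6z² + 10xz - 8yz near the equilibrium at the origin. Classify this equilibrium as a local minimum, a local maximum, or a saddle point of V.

The Hessian at the origin is H = [[10, 0, 10], [0, -8, -8], [10, -8, 12]].
Symmetric row and column elimination reduces H to a congruent diagonal form with pivots 10, -8, 10.
Counting signs: 2 positive, 1 negative.
H is indefinite, so the origin is a saddle point.

saddle point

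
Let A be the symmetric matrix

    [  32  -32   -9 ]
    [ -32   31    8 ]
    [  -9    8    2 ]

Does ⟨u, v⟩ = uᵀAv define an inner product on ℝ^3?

Applying the same elementary operations to the rows and columns of A produces a congruent diagonal matrix with entries 32, -1, 15/32.
So there are 2 positive, 1 negative pivots.
Hence Q is indefinite.
⟨·,·⟩ is an inner product exactly when A is positive definite.

no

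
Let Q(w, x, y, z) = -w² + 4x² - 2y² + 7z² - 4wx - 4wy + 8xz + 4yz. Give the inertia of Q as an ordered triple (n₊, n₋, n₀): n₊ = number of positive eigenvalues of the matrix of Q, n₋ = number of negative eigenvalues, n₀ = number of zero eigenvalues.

The symmetric matrix is A = [[-1, -2, -2, 0], [-2, 4, 0, 4], [-2, 0, -2, 2], [0, 4, 2, 7]].
Applying the same elementary operations to the rows and columns of A produces a congruent diagonal matrix with entries -1, 8, 0, 5.
So there are 2 positive, 1 negative, 1 zero pivots.

(2, 1, 1)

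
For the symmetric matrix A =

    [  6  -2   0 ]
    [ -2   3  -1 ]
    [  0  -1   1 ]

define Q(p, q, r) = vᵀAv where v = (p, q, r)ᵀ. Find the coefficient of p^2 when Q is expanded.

The coefficient of p^2 is the diagonal entry A[1,1] = 6.

6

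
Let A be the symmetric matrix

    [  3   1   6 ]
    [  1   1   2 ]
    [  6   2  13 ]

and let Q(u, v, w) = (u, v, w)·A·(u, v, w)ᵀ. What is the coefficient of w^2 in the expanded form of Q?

The coefficient of w^2 is the diagonal entry A[3,3] = 13.

13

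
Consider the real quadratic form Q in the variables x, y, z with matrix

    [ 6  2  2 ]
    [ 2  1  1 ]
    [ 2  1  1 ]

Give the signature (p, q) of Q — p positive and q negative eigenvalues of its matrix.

(2, 0)

Symmetric row and column elimination reduces A to a congruent diagonal form with pivots 6, 1/3, 0.
Counting signs: 2 positive, 1 zero.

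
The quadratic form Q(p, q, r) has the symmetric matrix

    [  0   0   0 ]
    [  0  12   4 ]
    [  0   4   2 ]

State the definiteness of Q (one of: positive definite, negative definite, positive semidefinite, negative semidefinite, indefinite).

Row-reducing A symmetrically gives the diagonal entries 0, 12, 2/3.
That gives 2 positive, 1 zero pivots.
Hence Q is positive semidefinite.

positive semidefinite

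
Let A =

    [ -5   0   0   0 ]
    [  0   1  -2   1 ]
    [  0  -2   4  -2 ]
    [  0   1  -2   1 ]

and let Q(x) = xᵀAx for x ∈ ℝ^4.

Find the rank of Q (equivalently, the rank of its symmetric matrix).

2

Congruent diagonalization of A (simultaneous row and column reduction) yields pivots -5, 1, 0, 0.
Counting signs: 1 positive, 1 negative, 2 zero.
The rank is the number of nonzero pivots: 2.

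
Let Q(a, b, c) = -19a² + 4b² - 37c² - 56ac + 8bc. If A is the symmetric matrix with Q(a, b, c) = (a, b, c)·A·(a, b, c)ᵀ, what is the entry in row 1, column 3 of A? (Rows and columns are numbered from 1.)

The coefficient of a·c in Q is -56. For a symmetric A this equals A[1,3] + A[3,1] = 2·A[1,3].
So A[1,3] = -56/2 = -28.

-28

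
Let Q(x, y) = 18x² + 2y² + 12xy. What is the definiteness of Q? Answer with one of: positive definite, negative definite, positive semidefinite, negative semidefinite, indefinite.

The associated matrix is A = [[18, 6], [6, 2]].
Row-reducing A symmetrically gives the diagonal entries 18, 0.
Counting signs: 1 positive, 1 zero.
Hence Q is positive semidefinite.

positive semidefinite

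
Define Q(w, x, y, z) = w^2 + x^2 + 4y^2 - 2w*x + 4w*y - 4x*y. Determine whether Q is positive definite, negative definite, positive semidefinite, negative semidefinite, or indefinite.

The associated matrix is A = [[1, -1, 2, 0], [-1, 1, -2, 0], [2, -2, 4, 0], [0, 0, 0, 0]].
Symmetric row and column elimination reduces A to a congruent diagonal form with pivots 1, 0, 0, 0.
Counting signs: 1 positive, 3 zero.
Hence Q is positive semidefinite.

positive semidefinite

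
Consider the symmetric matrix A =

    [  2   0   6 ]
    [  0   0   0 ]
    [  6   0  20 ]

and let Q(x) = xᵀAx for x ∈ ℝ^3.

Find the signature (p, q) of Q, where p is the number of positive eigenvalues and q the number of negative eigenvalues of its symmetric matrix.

Applying the same elementary operations to the rows and columns of A produces a congruent diagonal matrix with entries 2, 0, 2.
Counting signs: 2 positive, 1 zero.

(2, 0)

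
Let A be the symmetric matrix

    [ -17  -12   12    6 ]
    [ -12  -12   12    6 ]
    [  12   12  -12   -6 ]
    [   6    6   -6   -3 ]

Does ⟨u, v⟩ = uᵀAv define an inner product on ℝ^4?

no

Applying the same elementary operations to the rows and columns of A produces a congruent diagonal matrix with entries -17, -60/17, 0, 0.
That gives 2 negative, 2 zero pivots.
Hence Q is negative semidefinite.
⟨·,·⟩ is an inner product exactly when A is positive definite.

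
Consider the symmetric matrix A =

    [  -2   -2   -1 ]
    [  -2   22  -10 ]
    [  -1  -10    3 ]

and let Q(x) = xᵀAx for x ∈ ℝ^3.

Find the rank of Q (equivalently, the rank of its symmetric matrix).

3

Applying the same elementary operations to the rows and columns of A produces a congruent diagonal matrix with entries -2, 24, 1/8.
That gives 2 positive, 1 negative pivots.
The rank is the number of nonzero pivots: 3.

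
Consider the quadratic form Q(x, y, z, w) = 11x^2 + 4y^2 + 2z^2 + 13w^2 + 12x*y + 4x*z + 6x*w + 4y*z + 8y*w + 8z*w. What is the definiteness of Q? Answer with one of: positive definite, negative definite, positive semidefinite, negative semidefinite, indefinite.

positive definite

The associated matrix is A = [[11, 6, 2, 3], [6, 4, 2, 4], [2, 2, 2, 4], [3, 4, 4, 13]].
Row-reducing A symmetrically gives the diagonal entries 11, 8/11, 1/2, 4.
So there are 4 positive pivots.
Hence Q is positive definite.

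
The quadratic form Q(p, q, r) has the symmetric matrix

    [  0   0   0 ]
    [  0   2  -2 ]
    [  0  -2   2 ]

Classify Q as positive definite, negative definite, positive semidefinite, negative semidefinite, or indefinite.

positive semidefinite

Congruent diagonalization of A (simultaneous row and column reduction) yields pivots 0, 2, 0.
That gives 1 positive, 2 zero pivots.
Hence Q is positive semidefinite.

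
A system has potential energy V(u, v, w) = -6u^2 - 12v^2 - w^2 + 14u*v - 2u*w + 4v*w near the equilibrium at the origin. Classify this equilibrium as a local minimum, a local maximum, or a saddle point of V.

The Hessian at the origin is H = [[-12, 14, -2], [14, -24, 4], [-2, 4, -2]].
Symmetric row and column elimination reduces H to a congruent diagonal form with pivots -12, -23/3, -30/23.
Counting signs: 3 negative.
H is negative definite, so the origin is a strict local maximum.

local maximum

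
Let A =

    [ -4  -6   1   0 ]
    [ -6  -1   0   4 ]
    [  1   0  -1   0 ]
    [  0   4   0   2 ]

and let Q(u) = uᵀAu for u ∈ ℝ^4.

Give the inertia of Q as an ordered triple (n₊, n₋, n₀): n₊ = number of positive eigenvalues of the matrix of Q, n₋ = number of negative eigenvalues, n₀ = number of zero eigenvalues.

An LDLᵀ factorisation of A has diagonal entries -4, 8, -33/32, 6/11.
So there are 2 positive, 2 negative pivots.

(2, 2, 0)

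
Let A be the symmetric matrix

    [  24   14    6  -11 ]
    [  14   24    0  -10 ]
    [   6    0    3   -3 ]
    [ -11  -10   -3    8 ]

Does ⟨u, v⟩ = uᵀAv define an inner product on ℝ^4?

Leading principal minors: Δ_1 = 24, Δ_2 = 380, Δ_3 = 276, Δ_4 = 180.
All leading principal minors are positive, so by Sylvester's criterion Q is positive definite.
⟨·,·⟩ is an inner product exactly when A is positive definite.

yes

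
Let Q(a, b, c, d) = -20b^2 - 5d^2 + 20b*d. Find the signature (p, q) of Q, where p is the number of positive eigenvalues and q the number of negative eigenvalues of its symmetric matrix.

Write A = [[0, 0, 0, 0], [0, -20, 0, 10], [0, 0, 0, 0], [0, 10, 0, -5]].
Symmetric row and column elimination reduces A to a congruent diagonal form with pivots 0, -20, 0, 0.
Counting signs: 1 negative, 3 zero.

(0, 1)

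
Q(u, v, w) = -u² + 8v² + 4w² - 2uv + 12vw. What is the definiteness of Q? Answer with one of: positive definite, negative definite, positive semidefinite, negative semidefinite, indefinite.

Write A = [[-1, -1, 0], [-1, 8, 6], [0, 6, 4]].
Row-reducing A symmetrically gives the diagonal entries -1, 9, 0.
Counting signs: 1 positive, 1 negative, 1 zero.
Hence Q is indefinite.

indefinite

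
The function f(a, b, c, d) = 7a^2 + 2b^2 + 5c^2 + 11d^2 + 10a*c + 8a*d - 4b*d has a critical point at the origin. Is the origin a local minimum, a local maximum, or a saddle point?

local minimum

The Hessian at the origin is H = [[14, 0, 10, 8], [0, 4, 0, -4], [10, 0, 10, 0], [8, -4, 0, 22]].
Congruent diagonalization of H (simultaneous row and column reduction) yields pivots 14, 4, 20/7, 2.
So there are 4 positive pivots.
H is positive definite, so the origin is a strict local minimum.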